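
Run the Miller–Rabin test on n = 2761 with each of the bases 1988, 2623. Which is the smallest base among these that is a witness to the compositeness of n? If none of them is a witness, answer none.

n − 1 = 2760 = 2^3 · 345, so s = 3 and d = 345.
Base 1988: x_0 = 1988^345 mod 2761 = 2760. x_0 = 2760 ≡ −1, so 1988 is not a witness.
Base 2623: x_0 = 2623^345 mod 2761 = 1. x_0 = 1, so 2623 is not a witness.
No listed base is a witness for 2761.

none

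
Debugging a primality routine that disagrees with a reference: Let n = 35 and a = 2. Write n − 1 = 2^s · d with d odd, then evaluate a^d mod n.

32

n − 1 = 34 = 2^1 · 17, so s = 1 and d = 17.
2^17 mod 35 = 32.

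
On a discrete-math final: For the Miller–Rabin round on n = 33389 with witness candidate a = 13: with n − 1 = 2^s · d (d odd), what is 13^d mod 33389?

n − 1 = 33388 = 2^2 · 8347, so s = 2 and d = 8347.
13^8347 mod 33389 = 12837.

12837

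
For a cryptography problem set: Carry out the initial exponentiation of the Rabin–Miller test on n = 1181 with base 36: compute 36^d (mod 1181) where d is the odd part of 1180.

n − 1 = 1180 = 2^2 · 295, so s = 2 and d = 295.
Repeated squaring mod 1181: 36^1 ≡ 36, 36^2 ≡ 115, 36^4 ≡ 234, 36^8 ≡ 430, 36^16 ≡ 664, 36^32 ≡ 383, 36^64 ≡ 245, 36^128 ≡ 975, 36^256 ≡ 1101.
295 = 256 + 32 + 4 + 2 + 1, so 36^295 ≡ 1101·383·234·115·36 ≡ 1 (mod 1181).

1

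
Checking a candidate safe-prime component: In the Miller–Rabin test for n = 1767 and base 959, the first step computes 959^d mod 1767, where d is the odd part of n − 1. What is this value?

674

n − 1 = 1766 = 2^1 · 883, so s = 1 and d = 883.
Repeated squaring mod 1767: 959^1 ≡ 959, 959^2 ≡ 841, 959^4 ≡ 481, 959^8 ≡ 1651, 959^16 ≡ 1087, 959^32 ≡ 1213, 959^64 ≡ 1225, 959^128 ≡ 442, 959^256 ≡ 994, 959^512 ≡ 283.
883 = 512 + 256 + 64 + 32 + 16 + 2 + 1, so 959^883 ≡ 283·994·1225·1213·1087·841·959 ≡ 674 (mod 1767).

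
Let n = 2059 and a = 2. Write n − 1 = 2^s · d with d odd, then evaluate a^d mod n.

1119

n − 1 = 2058 = 2^1 · 1029, so s = 1 and d = 1029.
2^1029 mod 2059 = 1119.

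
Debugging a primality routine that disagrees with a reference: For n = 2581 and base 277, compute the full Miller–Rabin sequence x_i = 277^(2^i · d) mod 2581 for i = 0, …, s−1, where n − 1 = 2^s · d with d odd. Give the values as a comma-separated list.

1553, 1155

n − 1 = 2580 = 2^2 · 645, so s = 2 and d = 645.
x_0 = 277^645 mod 2581 = 1553.
x_1 = 1553^2 mod 2581 = 1155.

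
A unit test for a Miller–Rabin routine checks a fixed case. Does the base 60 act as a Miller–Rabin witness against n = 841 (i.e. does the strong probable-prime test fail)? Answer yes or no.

n − 1 = 840 = 2^3 · 105, so s = 3 and d = 105.
x_0 = 60^105 mod 841 = 800.
x_0 is neither 1 nor 840, so continue squaring.
x_1 = 800^2 mod 841 = 840.
x_1 ≡ −1, so 60 is not a witness.

no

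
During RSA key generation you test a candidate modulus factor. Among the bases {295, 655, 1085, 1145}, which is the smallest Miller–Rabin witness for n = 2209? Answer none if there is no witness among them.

n − 1 = 2208 = 2^5 · 69, so s = 5 and d = 69.
Base 295: x_0 = 295^69 mod 2209 = 2208. x_0 = 2208 ≡ −1, so 295 is not a witness.
Base 655: x_0 = 655^69 mod 2209 = 2208. x_0 = 2208 ≡ −1, so 655 is not a witness.
Base 1085: x_0 = 1085^69 mod 2209 = 1. x_0 = 1, so 1085 is not a witness.
Base 1145: x_0 = 1145^69 mod 2209 = 1. x_0 = 1, so 1145 is not a witness.
No listed base is a witness for 2209.

none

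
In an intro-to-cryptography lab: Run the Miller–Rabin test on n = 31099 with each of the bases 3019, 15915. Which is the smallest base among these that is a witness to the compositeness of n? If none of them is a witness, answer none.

3019

n − 1 = 31098 = 2^1 · 15549, so s = 1 and d = 15549.
Base 3019: x_0 = 3019^15549 mod 31099 = 2993. x_0 ∉ {1, 31098} and s = 1, so 3019 is a Miller–Rabin witness and 31099 is composite.
Base 15915: x_0 = 15915^15549 mod 31099 = 16679. x_0 ∉ {1, 31098} and s = 1, so 15915 is a Miller–Rabin witness and 31099 is composite.
The smallest witness among the given bases is 3019.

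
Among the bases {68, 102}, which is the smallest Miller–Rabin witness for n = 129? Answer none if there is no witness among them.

68

n − 1 = 128 = 2^7 · 1, so s = 7 and d = 1.
Base 68: x_0 = 68^1 mod 129 = 68. x_0 is neither 1 nor 128, so continue squaring. x_1 = 68^2 mod 129 = 109. x_2 = 109^2 mod 129 = 13. x_3 = 13^2 mod 129 = 40. x_4 = 40^2 mod 129 = 52. x_5 = 52^2 mod 129 = 124. x_6 = 124^2 mod 129 = 25. Reached i = s−1 = 6 without hitting −1: 68 is a Miller–Rabin witness and 129 is composite.
Base 102: x_0 = 102^1 mod 129 = 102. x_0 is neither 1 nor 128, so continue squaring. x_1 = 102^2 mod 129 = 84. x_2 = 84^2 mod 129 = 90. x_3 = 90^2 mod 129 = 102. x_4 = 102^2 mod 129 = 84. x_5 = 84^2 mod 129 = 90. x_6 = 90^2 mod 129 = 102. Reached i = s−1 = 6 without hitting −1: 102 is a Miller–Rabin witness and 129 is composite.
The smallest witness among the given bases is 68.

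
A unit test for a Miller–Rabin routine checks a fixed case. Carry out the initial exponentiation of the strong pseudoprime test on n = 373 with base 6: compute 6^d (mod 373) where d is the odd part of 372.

269

n − 1 = 372 = 2^2 · 93, so s = 2 and d = 93.
6^93 mod 373 = 269.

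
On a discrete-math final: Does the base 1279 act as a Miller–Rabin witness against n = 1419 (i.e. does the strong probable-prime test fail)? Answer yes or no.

n − 1 = 1418 = 2^1 · 709, so s = 1 and d = 709.
x_0 = 1279^709 mod 1419 = 1126.
x_0 ∉ {1, 1418} and s = 1, so 1279 is a Miller–Rabin witness and 1419 is composite.

yes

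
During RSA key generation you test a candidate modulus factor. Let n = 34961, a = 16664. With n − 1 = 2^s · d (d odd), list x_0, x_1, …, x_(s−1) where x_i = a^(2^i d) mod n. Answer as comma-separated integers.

n − 1 = 34960 = 2^4 · 2185, so s = 4 and d = 2185.
x_0 = 16664^2185 mod 34961 = 3931.
x_1 = 3931^2 mod 34961 = 34960.
x_2 = 34960^2 mod 34961 = 1.
x_3 = 1^2 mod 34961 = 1.

3931, 34960, 1, 1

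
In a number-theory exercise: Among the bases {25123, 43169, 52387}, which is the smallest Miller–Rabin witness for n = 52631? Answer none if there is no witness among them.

n − 1 = 52630 = 2^1 · 26315, so s = 1 and d = 26315.
Base 25123: x_0 = 25123^26315 mod 52631 = 1. x_0 = 1, so 25123 is not a witness.
Base 43169: x_0 = 43169^26315 mod 52631 = 52630. x_0 = 52630 ≡ −1, so 43169 is not a witness.
Base 52387: x_0 = 52387^26315 mod 52631 = 52630. x_0 = 52630 ≡ −1, so 52387 is not a witness.
No listed base is a witness for 52631.

none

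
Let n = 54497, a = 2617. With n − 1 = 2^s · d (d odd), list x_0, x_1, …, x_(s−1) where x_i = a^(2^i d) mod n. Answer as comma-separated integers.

n − 1 = 54496 = 2^5 · 1703, so s = 5 and d = 1703.
x_0 = 2617^1703 mod 54497 = 39792.
x_1 = 39792^2 mod 54497 = 47426.
x_2 = 47426^2 mod 54497 = 25292.
x_3 = 25292^2 mod 54497 = 53975.
x_4 = 53975^2 mod 54497 = 54496.

39792, 47426, 25292, 53975, 54496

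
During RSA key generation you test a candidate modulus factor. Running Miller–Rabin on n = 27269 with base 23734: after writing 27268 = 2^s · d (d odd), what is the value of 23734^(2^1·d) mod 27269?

16173

n − 1 = 27268 = 2^2 · 6817, so s = 2 and d = 6817.
By repeated squaring, 23734^6817 ≡ 17573 (mod 27269).
x_0 = 17573.
x_1 = 17573^2 mod 27269 = 16173.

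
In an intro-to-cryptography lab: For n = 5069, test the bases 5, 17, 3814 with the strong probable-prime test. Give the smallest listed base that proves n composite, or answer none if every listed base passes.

5

n − 1 = 5068 = 2^2 · 1267, so s = 2 and d = 1267.
Base 5: x_0 = 5^1267 mod 5069 = 1276. x_0 is neither 1 nor 5068, so continue squaring. x_1 = 1276^2 mod 5069 = 1027. Reached i = s−1 = 1 without hitting −1: 5 is a Miller–Rabin witness and 5069 is composite.
Base 17: x_0 = 17^1267 mod 5069 = 3160. x_0 is neither 1 nor 5068, so continue squaring. x_1 = 3160^2 mod 5069 = 4739. Reached i = s−1 = 1 without hitting −1: 17 is a Miller–Rabin witness and 5069 is composite.
Base 3814: x_0 = 3814^1267 mod 5069 = 3223. x_0 is neither 1 nor 5068, so continue squaring. x_1 = 3223^2 mod 5069 = 1348. Reached i = s−1 = 1 without hitting −1: 3814 is a Miller–Rabin witness and 5069 is composite.
The smallest witness among the given bases is 5.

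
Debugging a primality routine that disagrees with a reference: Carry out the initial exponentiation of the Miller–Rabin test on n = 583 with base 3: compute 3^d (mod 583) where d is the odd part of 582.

234

n − 1 = 582 = 2^1 · 291, so s = 1 and d = 291.
Repeated squaring mod 583: 3^1 ≡ 3, 3^2 ≡ 9, 3^4 ≡ 81, 3^8 ≡ 148, 3^16 ≡ 333, 3^32 ≡ 119, 3^64 ≡ 169, 3^128 ≡ 577, 3^256 ≡ 36.
291 = 256 + 32 + 2 + 1, so 3^291 ≡ 36·119·9·3 ≡ 234 (mod 583).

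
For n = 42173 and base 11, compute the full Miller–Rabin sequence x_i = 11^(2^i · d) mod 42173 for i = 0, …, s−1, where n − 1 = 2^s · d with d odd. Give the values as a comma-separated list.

10464, 14188

n − 1 = 42172 = 2^2 · 10543, so s = 2 and d = 10543.
x_0 = 11^10543 mod 42173 = 10464.
x_1 = 10464^2 mod 42173 = 14188.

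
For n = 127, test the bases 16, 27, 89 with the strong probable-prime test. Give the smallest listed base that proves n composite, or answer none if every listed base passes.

none

n − 1 = 126 = 2^1 · 63, so s = 1 and d = 63.
Base 16: x_0 = 16^63 mod 127 = 1. x_0 = 1, so 16 is not a witness.
Base 27: x_0 = 27^63 mod 127 = 126. x_0 = 126 ≡ −1, so 27 is not a witness.
Base 89: x_0 = 89^63 mod 127 = 126. x_0 = 126 ≡ −1, so 89 is not a witness.
No listed base is a witness for 127.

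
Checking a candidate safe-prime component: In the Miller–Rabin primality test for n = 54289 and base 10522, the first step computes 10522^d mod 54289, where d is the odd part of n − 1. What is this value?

2331

n − 1 = 54288 = 2^4 · 3393, so s = 4 and d = 3393.
By repeated squaring, 10522^3393 ≡ 2331 (mod 54289).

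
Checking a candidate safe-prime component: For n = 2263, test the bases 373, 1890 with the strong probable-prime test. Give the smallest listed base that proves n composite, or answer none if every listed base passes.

none

n − 1 = 2262 = 2^1 · 1131, so s = 1 and d = 1131.
Base 373: x_0 = 373^1131 mod 2263 = 1. x_0 = 1, so 373 is not a witness.
Base 1890: x_0 = 1890^1131 mod 2263 = 2262. x_0 = 2262 ≡ −1, so 1890 is not a witness.
No listed base is a witness for 2263.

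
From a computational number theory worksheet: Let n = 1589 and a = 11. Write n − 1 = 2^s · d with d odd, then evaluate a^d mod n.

n − 1 = 1588 = 2^2 · 397, so s = 2 and d = 397.
Repeated squaring mod 1589: 11^1 ≡ 11, 11^2 ≡ 121, 11^4 ≡ 340, 11^8 ≡ 1192, 11^16 ≡ 298, 11^32 ≡ 1409, 11^64 ≡ 620, 11^128 ≡ 1451, 11^256 ≡ 1565.
397 = 256 + 128 + 8 + 4 + 1, so 11^397 ≡ 1565·1451·1192·340·11 ≡ 1348 (mod 1589).

1348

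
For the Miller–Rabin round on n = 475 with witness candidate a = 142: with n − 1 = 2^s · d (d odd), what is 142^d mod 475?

102

n − 1 = 474 = 2^1 · 237, so s = 1 and d = 237.
Repeated squaring mod 475: 142^1 ≡ 142, 142^2 ≡ 214, 142^4 ≡ 196, 142^8 ≡ 416, 142^16 ≡ 156, 142^32 ≡ 111, 142^64 ≡ 446, 142^128 ≡ 366.
237 = 128 + 64 + 32 + 8 + 4 + 1, so 142^237 ≡ 366·446·111·416·196·142 ≡ 102 (mod 475).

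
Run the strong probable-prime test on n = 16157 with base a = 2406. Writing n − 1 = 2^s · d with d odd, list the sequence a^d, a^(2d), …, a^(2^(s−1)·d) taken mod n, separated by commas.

10810, 8676

n − 1 = 16156 = 2^2 · 4039, so s = 2 and d = 4039.
x_0 = 2406^4039 mod 16157 = 10810.
x_1 = 10810^2 mod 16157 = 8676.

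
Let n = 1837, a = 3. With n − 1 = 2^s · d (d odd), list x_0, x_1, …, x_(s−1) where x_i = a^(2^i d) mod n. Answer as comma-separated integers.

224, 577

n − 1 = 1836 = 2^2 · 459, so s = 2 and d = 459.
x_0 = 3^459 mod 1837 = 224.
x_1 = 224^2 mod 1837 = 577.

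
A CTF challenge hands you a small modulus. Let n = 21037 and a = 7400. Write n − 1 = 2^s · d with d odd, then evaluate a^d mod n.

n − 1 = 21036 = 2^2 · 5259, so s = 2 and d = 5259.
Repeated squaring mod 21037: 7400^1 ≡ 7400, 7400^2 ≡ 689, 7400^4 ≡ 11907, 7400^8 ≡ 8306, 7400^16 ≡ 9313, 7400^32 ≡ 17455, 7400^64 ≡ 19191, 7400^128 ≡ 20759, 7400^256 ≡ 14173, 7400^512 ≡ 12653, 7400^1024 ≡ 6839, 7400^2048 ≡ 6670, 7400^4096 ≡ 16682.
5259 = 4096 + 1024 + 128 + 8 + 2 + 1, so 7400^5259 ≡ 16682·6839·20759·8306·689·7400 ≡ 13037 (mod 21037).

13037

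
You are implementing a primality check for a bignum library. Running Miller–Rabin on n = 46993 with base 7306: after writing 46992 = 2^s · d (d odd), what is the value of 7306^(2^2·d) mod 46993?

28812

n − 1 = 46992 = 2^4 · 2937, so s = 4 and d = 2937.
x_0 = 7306^2937 mod 46993 = 32279.
x_1 = 32279^2 mod 46993 = 5045.
x_2 = 5045^2 mod 46993 = 28812.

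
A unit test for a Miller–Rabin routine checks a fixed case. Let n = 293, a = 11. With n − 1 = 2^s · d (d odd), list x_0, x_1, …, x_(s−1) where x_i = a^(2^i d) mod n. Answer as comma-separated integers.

155, 292

n − 1 = 292 = 2^2 · 73, so s = 2 and d = 73.
x_0 = 11^73 mod 293 = 155.
x_1 = 155^2 mod 293 = 292.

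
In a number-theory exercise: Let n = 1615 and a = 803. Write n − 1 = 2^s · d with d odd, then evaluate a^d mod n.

n − 1 = 1614 = 2^1 · 807, so s = 1 and d = 807.
By repeated squaring, 803^807 ≡ 387 (mod 1615).

387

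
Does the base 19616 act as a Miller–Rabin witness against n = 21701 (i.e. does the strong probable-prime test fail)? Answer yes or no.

no

n − 1 = 21700 = 2^2 · 5425, so s = 2 and d = 5425.
x_0 = 19616^5425 mod 21701 = 1.
x_0 = 1, so 19616 is not a witness.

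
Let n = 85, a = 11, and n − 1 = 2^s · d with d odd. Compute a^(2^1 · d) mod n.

n − 1 = 84 = 2^2 · 21, so s = 2 and d = 21.
Repeated squaring mod 85: 11^1 ≡ 11, 11^2 ≡ 36, 11^4 ≡ 21, 11^8 ≡ 16, 11^16 ≡ 1.
21 = 16 + 4 + 1, so 11^21 ≡ 1·21·11 ≡ 61 (mod 85).
x_0 = 61.
x_1 = 61^2 mod 85 = 66.

66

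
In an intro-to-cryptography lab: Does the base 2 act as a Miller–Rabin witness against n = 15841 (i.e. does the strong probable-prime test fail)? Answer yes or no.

no

n − 1 = 15840 = 2^5 · 495, so s = 5 and d = 495.
Repeated squaring mod 15841: 2^1 ≡ 2, 2^2 ≡ 4, 2^4 ≡ 16, 2^8 ≡ 256, 2^16 ≡ 2172, 2^32 ≡ 12807, 2^64 ≡ 1535, 2^128 ≡ 11757, 2^256 ≡ 14324.
495 = 256 + 128 + 64 + 32 + 8 + 4 + 2 + 1, so 2^495 ≡ 14324·11757·1535·12807·256·16·4·2 ≡ 1 (mod 15841).
x_0 = 2^495 mod 15841 = 1.
x_0 = 1, so 2 is not a witness.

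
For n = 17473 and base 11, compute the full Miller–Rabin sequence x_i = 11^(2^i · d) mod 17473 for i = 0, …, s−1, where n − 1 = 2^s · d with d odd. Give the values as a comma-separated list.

6918, 177, 13856, 12885, 12252, 961

n − 1 = 17472 = 2^6 · 273, so s = 6 and d = 273.
x_0 = 11^273 mod 17473 = 6918.
x_1 = 6918^2 mod 17473 = 177.
x_2 = 177^2 mod 17473 = 13856.
x_3 = 13856^2 mod 17473 = 12885.
x_4 = 12885^2 mod 17473 = 12252.
x_5 = 12252^2 mod 17473 = 961.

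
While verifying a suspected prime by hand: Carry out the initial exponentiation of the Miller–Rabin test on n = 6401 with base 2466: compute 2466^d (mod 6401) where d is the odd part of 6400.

3103

n − 1 = 6400 = 2^8 · 25, so s = 8 and d = 25.
2466^25 mod 6401 = 3103.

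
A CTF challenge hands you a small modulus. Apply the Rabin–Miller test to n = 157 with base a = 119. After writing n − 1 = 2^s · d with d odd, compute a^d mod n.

n − 1 = 156 = 2^2 · 39, so s = 2 and d = 39.
119^39 mod 157 = 28.

28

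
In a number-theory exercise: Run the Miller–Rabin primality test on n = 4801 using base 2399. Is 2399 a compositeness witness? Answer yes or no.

n − 1 = 4800 = 2^6 · 75, so s = 6 and d = 75.
x_0 = 2399^75 mod 4801 = 3398.
x_0 is neither 1 nor 4800, so continue squaring.
x_1 = 3398^2 mod 4801 = 4800.
x_1 ≡ −1, so 2399 is not a witness.

no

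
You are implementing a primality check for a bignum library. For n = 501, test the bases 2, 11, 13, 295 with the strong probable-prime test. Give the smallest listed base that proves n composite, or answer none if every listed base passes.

n − 1 = 500 = 2^2 · 125, so s = 2 and d = 125.
Base 2: x_0 = 2^125 mod 501 = 488. x_0 is neither 1 nor 500, so continue squaring. x_1 = 488^2 mod 501 = 169. Reached i = s−1 = 1 without hitting −1: 2 is a Miller–Rabin witness and 501 is composite.
Base 11: x_0 = 11^125 mod 501 = 293. x_0 is neither 1 nor 500, so continue squaring. x_1 = 293^2 mod 501 = 178. Reached i = s−1 = 1 without hitting −1: 11 is a Miller–Rabin witness and 501 is composite.
Base 13: x_0 = 13^125 mod 501 = 34. x_0 is neither 1 nor 500, so continue squaring. x_1 = 34^2 mod 501 = 154. Reached i = s−1 = 1 without hitting −1: 13 is a Miller–Rabin witness and 501 is composite.
Base 295: x_0 = 295^125 mod 501 = 397. x_0 is neither 1 nor 500, so continue squaring. x_1 = 397^2 mod 501 = 295. Reached i = s−1 = 1 without hitting −1: 295 is a Miller–Rabin witness and 501 is composite.
The smallest witness among the given bases is 2.

2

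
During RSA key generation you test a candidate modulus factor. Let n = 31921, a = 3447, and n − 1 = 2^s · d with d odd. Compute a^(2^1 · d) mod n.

29177

n − 1 = 31920 = 2^4 · 1995, so s = 4 and d = 1995.
x_0 = 3447^1995 mod 31921 = 10612.
x_1 = 10612^2 mod 31921 = 29177.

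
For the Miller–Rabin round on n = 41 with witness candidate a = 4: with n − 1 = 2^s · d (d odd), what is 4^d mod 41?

40

n − 1 = 40 = 2^3 · 5, so s = 3 and d = 5.
Repeated squaring mod 41: 4^1 ≡ 4, 4^2 ≡ 16, 4^4 ≡ 10.
5 = 4 + 1, so 4^5 ≡ 10·4 ≡ 40 (mod 41).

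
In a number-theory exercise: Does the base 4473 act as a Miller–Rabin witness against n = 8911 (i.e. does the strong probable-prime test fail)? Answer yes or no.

yes

n − 1 = 8910 = 2^1 · 4455, so s = 1 and d = 4455.
x_0 = 4473^4455 mod 8911 = 7637.
x_0 ∉ {1, 8910} and s = 1, so 4473 is a Miller–Rabin witness and 8911 is composite.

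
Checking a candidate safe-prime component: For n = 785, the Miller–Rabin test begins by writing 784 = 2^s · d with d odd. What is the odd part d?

Halving: 784 → 392 → 196 → 98 → 49; 49 is odd.
So 784 = 2^4 · 49.

49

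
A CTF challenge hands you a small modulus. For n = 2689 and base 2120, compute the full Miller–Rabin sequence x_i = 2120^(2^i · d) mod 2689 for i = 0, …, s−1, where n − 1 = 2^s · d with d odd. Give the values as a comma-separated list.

347, 2093, 268, 1910, 1816, 1142, 2688

n − 1 = 2688 = 2^7 · 21, so s = 7 and d = 21.
x_0 = 2120^21 mod 2689 = 347.
x_1 = 347^2 mod 2689 = 2093.
x_2 = 2093^2 mod 2689 = 268.
x_3 = 268^2 mod 2689 = 1910.
x_4 = 1910^2 mod 2689 = 1816.
x_5 = 1816^2 mod 2689 = 1142.
x_6 = 1142^2 mod 2689 = 2688.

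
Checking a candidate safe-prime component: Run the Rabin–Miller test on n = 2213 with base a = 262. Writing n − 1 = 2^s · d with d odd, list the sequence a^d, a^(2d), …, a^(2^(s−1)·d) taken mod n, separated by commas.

1083, 2212

n − 1 = 2212 = 2^2 · 553, so s = 2 and d = 553.
x_0 = 262^553 mod 2213 = 1083.
x_1 = 1083^2 mod 2213 = 2212.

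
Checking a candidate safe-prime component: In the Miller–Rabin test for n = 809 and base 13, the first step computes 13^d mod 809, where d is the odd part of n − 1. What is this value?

n − 1 = 808 = 2^3 · 101, so s = 3 and d = 101.
13^101 mod 809 = 491.

491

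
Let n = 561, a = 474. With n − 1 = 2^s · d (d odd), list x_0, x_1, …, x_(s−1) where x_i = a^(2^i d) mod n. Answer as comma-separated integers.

111, 540, 441, 375

n − 1 = 560 = 2^4 · 35, so s = 4 and d = 35.
x_0 = 474^35 mod 561 = 111.
x_1 = 111^2 mod 561 = 540.
x_2 = 540^2 mod 561 = 441.
x_3 = 441^2 mod 561 = 375.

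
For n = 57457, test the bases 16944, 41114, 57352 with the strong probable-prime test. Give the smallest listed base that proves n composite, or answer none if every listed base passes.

n − 1 = 57456 = 2^4 · 3591, so s = 4 and d = 3591.
Base 16944: x_0 = 16944^3591 mod 57457 = 9566. x_0 is neither 1 nor 57456, so continue squaring. x_1 = 9566^2 mod 57457 = 36812. x_2 = 36812^2 mod 57457 = 57456. x_2 ≡ −1, so 16944 is not a witness.
Base 41114: x_0 = 41114^3591 mod 57457 = 1. x_0 = 1, so 41114 is not a witness.
Base 57352: x_0 = 57352^3591 mod 57457 = 2986. x_0 is neither 1 nor 57456, so continue squaring. x_1 = 2986^2 mod 57457 = 10361. x_2 = 10361^2 mod 57457 = 20645. x_3 = 20645^2 mod 57457 = 57456. x_3 ≡ −1, so 57352 is not a witness.
No listed base is a witness for 57457.

none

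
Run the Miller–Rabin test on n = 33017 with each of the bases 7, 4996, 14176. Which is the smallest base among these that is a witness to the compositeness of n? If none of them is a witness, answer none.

n − 1 = 33016 = 2^3 · 4127, so s = 3 and d = 4127.
Base 7: x_0 = 7^4127 mod 33017 = 22185. x_0 is neither 1 nor 33016, so continue squaring. x_1 = 22185^2 mod 33017 = 22823. x_2 = 22823^2 mod 33017 = 13137. Reached i = s−1 = 2 without hitting −1: 7 is a Miller–Rabin witness and 33017 is composite.
Base 4996: x_0 = 4996^4127 mod 33017 = 9792. x_0 is neither 1 nor 33016, so continue squaring. x_1 = 9792^2 mod 33017 = 1896. x_2 = 1896^2 mod 33017 = 28980. Reached i = s−1 = 2 without hitting −1: 4996 is a Miller–Rabin witness and 33017 is composite.
Base 14176: x_0 = 14176^4127 mod 33017 = 24675. x_0 is neither 1 nor 33016, so continue squaring. x_1 = 24675^2 mod 33017 = 22145. x_2 = 22145^2 mod 33017 = 32541. Reached i = s−1 = 2 without hitting −1: 14176 is a Miller–Rabin witness and 33017 is composite.
The smallest witness among the given bases is 7.

7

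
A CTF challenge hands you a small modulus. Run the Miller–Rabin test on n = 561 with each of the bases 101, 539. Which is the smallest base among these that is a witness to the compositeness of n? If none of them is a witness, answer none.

n − 1 = 560 = 2^4 · 35, so s = 4 and d = 35.
Base 101: x_0 = 101^35 mod 561 = 560. x_0 = 560 ≡ −1, so 101 is not a witness.
Base 539: x_0 = 539^35 mod 561 = 11. x_0 is neither 1 nor 560, so continue squaring. x_1 = 11^2 mod 561 = 121. x_2 = 121^2 mod 561 = 55. x_3 = 55^2 mod 561 = 220. Reached i = s−1 = 3 without hitting −1: 539 is a Miller–Rabin witness and 561 is composite.
The smallest witness among the given bases is 539.

539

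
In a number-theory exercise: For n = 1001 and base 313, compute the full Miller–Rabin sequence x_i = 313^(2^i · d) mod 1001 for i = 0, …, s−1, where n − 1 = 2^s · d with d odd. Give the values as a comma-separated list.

430, 716, 144

n − 1 = 1000 = 2^3 · 125, so s = 3 and d = 125.
x_0 = 313^125 mod 1001 = 430.
x_1 = 430^2 mod 1001 = 716.
x_2 = 716^2 mod 1001 = 144.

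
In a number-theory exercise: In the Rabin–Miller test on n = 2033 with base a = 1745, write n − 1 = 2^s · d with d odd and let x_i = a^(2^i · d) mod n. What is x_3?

1868

n − 1 = 2032 = 2^4 · 127, so s = 4 and d = 127.
x_0 = 1745^127 mod 2033 = 472.
x_1 = 472^2 mod 2033 = 1187.
x_2 = 1187^2 mod 2033 = 100.
x_3 = 100^2 mod 2033 = 1868.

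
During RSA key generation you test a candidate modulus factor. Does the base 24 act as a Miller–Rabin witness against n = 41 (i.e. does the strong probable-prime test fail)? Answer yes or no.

n − 1 = 40 = 2^3 · 5, so s = 3 and d = 5.
x_0 = 24^5 mod 41 = 14.
x_0 is neither 1 nor 40, so continue squaring.
x_1 = 14^2 mod 41 = 32.
x_2 = 32^2 mod 41 = 40.
x_2 ≡ −1, so 24 is not a witness.

no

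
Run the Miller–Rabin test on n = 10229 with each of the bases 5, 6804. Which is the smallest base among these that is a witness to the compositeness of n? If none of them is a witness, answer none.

n − 1 = 10228 = 2^2 · 2557, so s = 2 and d = 2557.
Base 5: x_0 = 5^2557 mod 10229 = 8820. x_0 is neither 1 nor 10228, so continue squaring. x_1 = 8820^2 mod 10229 = 855. Reached i = s−1 = 1 without hitting −1: 5 is a Miller–Rabin witness and 10229 is composite.
Base 6804: x_0 = 6804^2557 mod 10229 = 821. x_0 is neither 1 nor 10228, so continue squaring. x_1 = 821^2 mod 10229 = 9156. Reached i = s−1 = 1 without hitting −1: 6804 is a Miller–Rabin witness and 10229 is composite.
The smallest witness among the given bases is 5.

5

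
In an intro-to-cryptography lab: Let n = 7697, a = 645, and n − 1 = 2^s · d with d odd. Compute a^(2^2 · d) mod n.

n − 1 = 7696 = 2^4 · 481, so s = 4 and d = 481.
x_0 = 645^481 mod 7697 = 2881.
x_1 = 2881^2 mod 7697 = 2795.
x_2 = 2795^2 mod 7697 = 7267.

7267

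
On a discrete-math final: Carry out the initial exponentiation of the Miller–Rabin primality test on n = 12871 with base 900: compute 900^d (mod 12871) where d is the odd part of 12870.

2866

n − 1 = 12870 = 2^1 · 6435, so s = 1 and d = 6435.
Repeated squaring mod 12871: 900^1 ≡ 900, 900^2 ≡ 11998, 900^4 ≡ 2740, 900^8 ≡ 3807, 900^16 ≡ 503, 900^32 ≡ 8460, 900^64 ≡ 8840, 900^128 ≡ 5759, 900^256 ≡ 10385, 900^512 ≡ 2116, 900^1024 ≡ 11219, 900^2048 ≡ 452, 900^4096 ≡ 11239.
6435 = 4096 + 2048 + 256 + 32 + 2 + 1, so 900^6435 ≡ 11239·452·10385·8460·11998·900 ≡ 2866 (mod 12871).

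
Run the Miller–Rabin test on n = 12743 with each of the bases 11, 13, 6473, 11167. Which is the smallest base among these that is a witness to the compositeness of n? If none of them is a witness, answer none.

n − 1 = 12742 = 2^1 · 6371, so s = 1 and d = 6371.
Base 11: x_0 = 11^6371 mod 12743 = 12742. x_0 = 12742 ≡ −1, so 11 is not a witness.
Base 13: x_0 = 13^6371 mod 12743 = 1. x_0 = 1, so 13 is not a witness.
Base 6473: x_0 = 6473^6371 mod 12743 = 12742. x_0 = 12742 ≡ −1, so 6473 is not a witness.
Base 11167: x_0 = 11167^6371 mod 12743 = 12742. x_0 = 12742 ≡ −1, so 11167 is not a witness.
No listed base is a witness for 12743.

none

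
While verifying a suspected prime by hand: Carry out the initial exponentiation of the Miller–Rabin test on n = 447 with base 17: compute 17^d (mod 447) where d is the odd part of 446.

17

n − 1 = 446 = 2^1 · 223, so s = 1 and d = 223.
Repeated squaring mod 447: 17^1 ≡ 17, 17^2 ≡ 289, 17^4 ≡ 379, 17^8 ≡ 154, 17^16 ≡ 25, 17^32 ≡ 178, 17^64 ≡ 394, 17^128 ≡ 127.
223 = 128 + 64 + 16 + 8 + 4 + 2 + 1, so 17^223 ≡ 127·394·25·154·379·289·17 ≡ 17 (mod 447).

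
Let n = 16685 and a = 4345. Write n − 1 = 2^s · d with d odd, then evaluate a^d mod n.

n − 1 = 16684 = 2^2 · 4171, so s = 2 and d = 4171.
4345^4171 mod 16685 = 8250.

8250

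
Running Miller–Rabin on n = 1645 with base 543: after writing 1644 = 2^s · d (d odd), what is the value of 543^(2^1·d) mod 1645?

n − 1 = 1644 = 2^2 · 411, so s = 2 and d = 411.
x_0 = 543^411 mod 1645 = 1527.
x_1 = 1527^2 mod 1645 = 764.

764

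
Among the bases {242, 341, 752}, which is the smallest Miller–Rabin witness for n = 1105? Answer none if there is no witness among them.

n − 1 = 1104 = 2^4 · 69, so s = 4 and d = 69.
Base 242: x_0 = 242^69 mod 1105 = 242. x_0 is neither 1 nor 1104, so continue squaring. x_1 = 242^2 mod 1105 = 1104. x_1 ≡ −1, so 242 is not a witness.
Base 341: x_0 = 341^69 mod 1105 = 1. x_0 = 1, so 341 is not a witness.
Base 752: x_0 = 752^69 mod 1105 = 242. x_0 is neither 1 nor 1104, so continue squaring. x_1 = 242^2 mod 1105 = 1104. x_1 ≡ −1, so 752 is not a witness.
No listed base is a witness for 1105.

none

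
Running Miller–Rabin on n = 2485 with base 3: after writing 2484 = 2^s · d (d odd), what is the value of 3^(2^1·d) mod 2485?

1884

n − 1 = 2484 = 2^2 · 621, so s = 2 and d = 621.
x_0 = 3^621 mod 2485 = 608.
x_1 = 608^2 mod 2485 = 1884.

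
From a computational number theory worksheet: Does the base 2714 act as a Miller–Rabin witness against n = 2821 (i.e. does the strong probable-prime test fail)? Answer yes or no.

n − 1 = 2820 = 2^2 · 705, so s = 2 and d = 705.
Repeated squaring mod 2821: 2714^1 ≡ 2714, 2714^2 ≡ 165, 2714^4 ≡ 1836, 2714^8 ≡ 2622, 2714^16 ≡ 107, 2714^32 ≡ 165, 2714^64 ≡ 1836, 2714^128 ≡ 2622, 2714^256 ≡ 107, 2714^512 ≡ 165.
705 = 512 + 128 + 64 + 1, so 2714^705 ≡ 165·2622·1836·2714 ≡ 2820 (mod 2821).
x_0 = 2714^705 mod 2821 = 2820.
x_0 = 2820 ≡ −1, so 2714 is not a witness.

no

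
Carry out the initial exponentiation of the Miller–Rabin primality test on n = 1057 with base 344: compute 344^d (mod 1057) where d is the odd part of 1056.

50

n − 1 = 1056 = 2^5 · 33, so s = 5 and d = 33.
By repeated squaring, 344^33 ≡ 50 (mod 1057).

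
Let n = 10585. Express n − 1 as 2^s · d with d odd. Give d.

Halving: 10584 → 5292 → 2646 → 1323; 1323 is odd.
So 10584 = 2^3 · 1323.

1323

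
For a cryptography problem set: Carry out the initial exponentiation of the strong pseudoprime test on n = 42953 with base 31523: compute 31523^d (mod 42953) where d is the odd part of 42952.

39263

n − 1 = 42952 = 2^3 · 5369, so s = 3 and d = 5369.
Repeated squaring mod 42953: 31523^1 ≡ 31523, 31523^2 ≡ 24827, 31523^4 ≡ 4379, 31523^8 ≡ 18603, 31523^16 ≡ 42241, 31523^32 ≡ 34461, 31523^64 ≡ 38930, 31523^128 ≡ 34201, 31523^256 ≡ 12305, 31523^512 ≡ 3700, 31523^1024 ≡ 30946, 31523^2048 ≡ 17781, 31523^4096 ≡ 29881.
5369 = 4096 + 1024 + 128 + 64 + 32 + 16 + 8 + 1, so 31523^5369 ≡ 29881·30946·34201·38930·34461·42241·18603·31523 ≡ 39263 (mod 42953).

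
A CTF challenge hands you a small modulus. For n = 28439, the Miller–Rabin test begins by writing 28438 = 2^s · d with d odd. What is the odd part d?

Halving: 28438 → 14219; 14219 is odd.
So 28438 = 2^1 · 14219.

14219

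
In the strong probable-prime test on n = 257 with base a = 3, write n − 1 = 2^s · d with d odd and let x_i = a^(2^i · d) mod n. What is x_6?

241

n − 1 = 256 = 2^8 · 1, so s = 8 and d = 1.
x_0 = 3^1 mod 257 = 3.
x_1 = 3^2 mod 257 = 9.
x_2 = 9^2 mod 257 = 81.
x_3 = 81^2 mod 257 = 136.
x_4 = 136^2 mod 257 = 249.
x_5 = 249^2 mod 257 = 64.
x_6 = 64^2 mod 257 = 241.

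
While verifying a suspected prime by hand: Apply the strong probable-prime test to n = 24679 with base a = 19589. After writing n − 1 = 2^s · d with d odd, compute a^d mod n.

12248

n − 1 = 24678 = 2^1 · 12339, so s = 1 and d = 12339.
Repeated squaring mod 24679: 19589^1 ≡ 19589, 19589^2 ≡ 19829, 19589^4 ≡ 3413, 19589^8 ≡ 81, 19589^16 ≡ 6561, 19589^32 ≡ 6545, 19589^64 ≡ 18960, 19589^128 ≡ 7286, 19589^256 ≡ 1267, 19589^512 ≡ 1154, 19589^1024 ≡ 23729, 19589^2048 ≡ 14056, 19589^4096 ≡ 15741, 19589^8192 ≡ 1921.
12339 = 8192 + 4096 + 32 + 16 + 2 + 1, so 19589^12339 ≡ 1921·15741·6545·6561·19829·19589 ≡ 12248 (mod 24679).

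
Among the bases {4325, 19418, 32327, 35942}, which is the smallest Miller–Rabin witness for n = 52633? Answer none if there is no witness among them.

n − 1 = 52632 = 2^3 · 6579, so s = 3 and d = 6579.
Base 4325: x_0 = 4325^6579 mod 52633 = 52632. x_0 = 52632 ≡ −1, so 4325 is not a witness.
Base 19418: x_0 = 19418^6579 mod 52633 = 13286. x_0 is neither 1 nor 52632, so continue squaring. x_1 = 13286^2 mod 52633 = 39347. x_2 = 39347^2 mod 52633 = 39347. Reached i = s−1 = 2 without hitting −1: 19418 is a Miller–Rabin witness and 52633 is composite.
Base 32327: x_0 = 32327^6579 mod 52633 = 22968. x_0 is neither 1 nor 52632, so continue squaring. x_1 = 22968^2 mod 52633 = 41098. x_2 = 41098^2 mod 52633 = 1. x_2 = 1 but x_1 ≠ ±1, a nontrivial square root of 1 — 32327 is a witness and 52633 is composite.
Base 35942: x_0 = 35942^6579 mod 52633 = 51913. x_0 is neither 1 nor 52632, so continue squaring. x_1 = 51913^2 mod 52633 = 44703. x_2 = 44703^2 mod 52633 = 41098. Reached i = s−1 = 2 without hitting −1: 35942 is a Miller–Rabin witness and 52633 is composite.
The smallest witness among the given bases is 19418.

19418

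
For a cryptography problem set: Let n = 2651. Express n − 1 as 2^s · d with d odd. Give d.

1325

Halving: 2650 → 1325; 1325 is odd.
So 2650 = 2^1 · 1325.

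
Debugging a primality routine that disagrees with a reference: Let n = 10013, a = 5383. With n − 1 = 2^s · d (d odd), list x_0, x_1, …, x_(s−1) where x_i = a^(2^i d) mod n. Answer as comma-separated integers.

785, 5432

n − 1 = 10012 = 2^2 · 2503, so s = 2 and d = 2503.
x_0 = 5383^2503 mod 10013 = 785.
x_1 = 785^2 mod 10013 = 5432.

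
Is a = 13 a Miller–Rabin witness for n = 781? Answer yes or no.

n − 1 = 780 = 2^2 · 195, so s = 2 and d = 195.
x_0 = 13^195 mod 781 = 736.
x_0 is neither 1 nor 780, so continue squaring.
x_1 = 736^2 mod 781 = 463.
Reached i = s−1 = 1 without hitting −1: 13 is a Miller–Rabin witness and 781 is composite.

yes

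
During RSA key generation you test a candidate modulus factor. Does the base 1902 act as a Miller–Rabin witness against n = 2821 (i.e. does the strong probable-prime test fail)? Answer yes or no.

no

n − 1 = 2820 = 2^2 · 705, so s = 2 and d = 705.
x_0 = 1902^705 mod 2821 = 2820.
x_0 = 2820 ≡ −1, so 1902 is not a witness.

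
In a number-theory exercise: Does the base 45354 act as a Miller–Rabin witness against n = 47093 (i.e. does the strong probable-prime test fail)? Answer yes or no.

n − 1 = 47092 = 2^2 · 11773, so s = 2 and d = 11773.
x_0 = 45354^11773 mod 47093 = 1.
x_0 = 1, so 45354 is not a witness.

no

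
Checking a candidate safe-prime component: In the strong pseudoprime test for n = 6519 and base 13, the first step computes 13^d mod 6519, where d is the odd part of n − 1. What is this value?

2482

n − 1 = 6518 = 2^1 · 3259, so s = 1 and d = 3259.
13^3259 mod 6519 = 2482.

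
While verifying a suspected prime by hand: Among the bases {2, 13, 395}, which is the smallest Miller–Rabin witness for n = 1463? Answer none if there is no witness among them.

n − 1 = 1462 = 2^1 · 731, so s = 1 and d = 731.
Base 2: x_0 = 2^731 mod 1463 = 585. x_0 ∉ {1, 1462} and s = 1, so 2 is a Miller–Rabin witness and 1463 is composite.
Base 13: x_0 = 13^731 mod 1463 = 629. x_0 ∉ {1, 1462} and s = 1, so 13 is a Miller–Rabin witness and 1463 is composite.
Base 395: x_0 = 395^731 mod 1463 = 516. x_0 ∉ {1, 1462} and s = 1, so 395 is a Miller–Rabin witness and 1463 is composite.
The smallest witness among the given bases is 2.

2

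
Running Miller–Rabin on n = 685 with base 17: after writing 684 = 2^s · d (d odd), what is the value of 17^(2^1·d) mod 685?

289

n − 1 = 684 = 2^2 · 171, so s = 2 and d = 171.
By repeated squaring, 17^171 ≡ 668 (mod 685).
x_0 = 668.
x_1 = 668^2 mod 685 = 289.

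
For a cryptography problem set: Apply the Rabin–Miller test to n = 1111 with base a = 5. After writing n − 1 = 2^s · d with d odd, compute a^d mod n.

903

n − 1 = 1110 = 2^1 · 555, so s = 1 and d = 555.
5^555 mod 1111 = 903.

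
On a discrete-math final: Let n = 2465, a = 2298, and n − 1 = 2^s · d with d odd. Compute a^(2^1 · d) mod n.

59

n − 1 = 2464 = 2^5 · 77, so s = 5 and d = 77.
x_0 = 2298^77 mod 2465 = 233.
x_1 = 233^2 mod 2465 = 59.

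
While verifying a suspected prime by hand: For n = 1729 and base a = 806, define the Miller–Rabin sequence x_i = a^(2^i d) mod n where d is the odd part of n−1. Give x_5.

n − 1 = 1728 = 2^6 · 27, so s = 6 and d = 27.
Repeated squaring mod 1729: 806^1 ≡ 806, 806^2 ≡ 1261, 806^4 ≡ 1170, 806^8 ≡ 1261, 806^16 ≡ 1170.
27 = 16 + 8 + 2 + 1, so 806^27 ≡ 1170·1261·1261·806 ≡ 1443 (mod 1729).
x_0 = 1443.
x_1 = 1443^2 mod 1729 = 533.
x_2 = 533^2 mod 1729 = 533.
x_3 = 533^2 mod 1729 = 533.
x_4 = 533^2 mod 1729 = 533.
x_5 = 533^2 mod 1729 = 533.

533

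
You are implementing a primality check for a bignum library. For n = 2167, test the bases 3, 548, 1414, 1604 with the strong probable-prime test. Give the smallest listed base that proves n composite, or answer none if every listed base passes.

3

n − 1 = 2166 = 2^1 · 1083, so s = 1 and d = 1083.
Base 3: x_0 = 3^1083 mod 2167 = 742. x_0 ∉ {1, 2166} and s = 1, so 3 is a Miller–Rabin witness and 2167 is composite.
Base 548: x_0 = 548^1083 mod 2167 = 443. x_0 ∉ {1, 2166} and s = 1, so 548 is a Miller–Rabin witness and 2167 is composite.
Base 1414: x_0 = 1414^1083 mod 2167 = 689. x_0 ∉ {1, 2166} and s = 1, so 1414 is a Miller–Rabin witness and 2167 is composite.
Base 1604: x_0 = 1604^1083 mod 2167 = 1433. x_0 ∉ {1, 2166} and s = 1, so 1604 is a Miller–Rabin witness and 2167 is composite.
The smallest witness among the given bases is 3.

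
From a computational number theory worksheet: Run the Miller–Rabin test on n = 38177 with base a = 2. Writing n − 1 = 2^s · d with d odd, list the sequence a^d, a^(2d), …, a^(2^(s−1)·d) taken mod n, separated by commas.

n − 1 = 38176 = 2^5 · 1193, so s = 5 and d = 1193.
x_0 = 2^1193 mod 38177 = 15622.
x_1 = 15622^2 mod 38177 = 19500.
x_2 = 19500^2 mod 38177 = 7080.
x_3 = 7080^2 mod 38177 = 38176.
x_4 = 38176^2 mod 38177 = 1.

15622, 19500, 7080, 38176, 1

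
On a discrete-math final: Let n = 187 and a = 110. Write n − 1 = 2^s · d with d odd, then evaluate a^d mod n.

77

n − 1 = 186 = 2^1 · 93, so s = 1 and d = 93.
110^93 mod 187 = 77.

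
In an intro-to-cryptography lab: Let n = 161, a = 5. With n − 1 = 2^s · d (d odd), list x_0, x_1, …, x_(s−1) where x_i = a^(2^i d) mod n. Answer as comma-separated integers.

n − 1 = 160 = 2^5 · 5, so s = 5 and d = 5.
x_0 = 5^5 mod 161 = 66.
x_1 = 66^2 mod 161 = 9.
x_2 = 9^2 mod 161 = 81.
x_3 = 81^2 mod 161 = 121.
x_4 = 121^2 mod 161 = 151.

66, 9, 81, 121, 151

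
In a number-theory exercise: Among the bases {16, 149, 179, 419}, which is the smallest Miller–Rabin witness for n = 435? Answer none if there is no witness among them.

n − 1 = 434 = 2^1 · 217, so s = 1 and d = 217.
Base 16: x_0 = 16^217 mod 435 = 1. x_0 = 1, so 16 is not a witness.
Base 149: x_0 = 149^217 mod 435 = 434. x_0 = 434 ≡ −1, so 149 is not a witness.
Base 179: x_0 = 179^217 mod 435 = 434. x_0 = 434 ≡ −1, so 179 is not a witness.
Base 419: x_0 = 419^217 mod 435 = 434. x_0 = 434 ≡ −1, so 419 is not a witness.
No listed base is a witness for 435.

none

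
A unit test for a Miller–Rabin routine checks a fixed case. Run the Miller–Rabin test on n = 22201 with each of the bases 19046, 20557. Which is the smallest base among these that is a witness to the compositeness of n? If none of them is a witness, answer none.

none

n − 1 = 22200 = 2^3 · 2775, so s = 3 and d = 2775.
Base 19046: x_0 = 19046^2775 mod 22201 = 1. x_0 = 1, so 19046 is not a witness.
Base 20557: x_0 = 20557^2775 mod 22201 = 22200. x_0 = 22200 ≡ −1, so 20557 is not a witness.
No listed base is a witness for 22201.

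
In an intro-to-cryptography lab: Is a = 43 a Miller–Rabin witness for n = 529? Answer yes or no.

n − 1 = 528 = 2^4 · 33, so s = 4 and d = 33.
Repeated squaring mod 529: 43^1 ≡ 43, 43^2 ≡ 262, 43^4 ≡ 403, 43^8 ≡ 6, 43^16 ≡ 36, 43^32 ≡ 238.
33 = 32 + 1, so 43^33 ≡ 238·43 ≡ 183 (mod 529).
x_0 = 43^33 mod 529 = 183.
x_0 is neither 1 nor 528, so continue squaring.
x_1 = 183^2 mod 529 = 162.
x_2 = 162^2 mod 529 = 323.
x_3 = 323^2 mod 529 = 116.
Reached i = s−1 = 3 without hitting −1: 43 is a Miller–Rabin witness and 529 is composite.

yes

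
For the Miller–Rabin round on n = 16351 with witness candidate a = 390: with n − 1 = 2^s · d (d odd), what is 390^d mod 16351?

n − 1 = 16350 = 2^1 · 8175, so s = 1 and d = 8175.
390^8175 mod 16351 = 14284.

14284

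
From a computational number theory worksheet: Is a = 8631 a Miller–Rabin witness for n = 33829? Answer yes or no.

n − 1 = 33828 = 2^2 · 8457, so s = 2 and d = 8457.
x_0 = 8631^8457 mod 33829 = 1.
x_0 = 1, so 8631 is not a witness.

no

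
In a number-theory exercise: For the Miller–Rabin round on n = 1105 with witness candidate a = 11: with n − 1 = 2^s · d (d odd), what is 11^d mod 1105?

n − 1 = 1104 = 2^4 · 69, so s = 4 and d = 69.
11^69 mod 1105 = 996.

996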